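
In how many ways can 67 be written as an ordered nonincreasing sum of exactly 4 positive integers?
p(67, 4 parts) = 2178

Partitions of n into exactly k parts are in bijection with partitions of n − k into at most k parts (subtract 1 from each part). So p(67, exactly 4) = p(63, parts ≤ 4). Computing via the recurrence p(m, j) = p(m, j−1) + p(m−j, j) gives 2178.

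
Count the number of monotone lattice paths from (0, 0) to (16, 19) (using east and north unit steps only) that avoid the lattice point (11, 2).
Number of paths = 4057874898

Total paths from (0, 0) to (16, 19): C(35, 16) = 4059928950. Paths through (11, 2): (paths (0, 0) → (11, 2)) × (paths (11, 2) → (16, 19)) = C(13, 11) · C(22, 5) = 78 · 26334 = 2054052. Avoidance count = 4059928950 − 2054052 = 4057874898.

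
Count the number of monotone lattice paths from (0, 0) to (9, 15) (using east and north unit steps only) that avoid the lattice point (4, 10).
Number of paths = 1055252

Total paths from (0, 0) to (9, 15): C(24, 9) = 1307504. Paths through (4, 10): (paths (0, 0) → (4, 10)) × (paths (4, 10) → (9, 15)) = C(14, 4) · C(10, 5) = 1001 · 252 = 252252. Avoidance count = 1307504 − 252252 = 1055252.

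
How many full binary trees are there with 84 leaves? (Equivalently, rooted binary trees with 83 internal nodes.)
C_83 = 68854441132780194707888052034668647142985206100

These full binary trees are counted by the Catalan number C_n = (1/(n + 1)) · C(2n, n). For n = 83: C_83 = (1/84) · C(166, 83) = 5783773055153536355462596370912166360010757312400/84 = 68854441132780194707888052034668647142985206100.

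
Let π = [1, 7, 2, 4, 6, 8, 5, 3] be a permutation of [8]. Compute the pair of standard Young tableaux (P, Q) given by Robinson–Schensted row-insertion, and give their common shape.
P = [1, 2, 3, 5, 8] / [4] / [6] / [7];  Q = [1, 2, 4, 5, 6] / [3] / [7] / [8];  common shape = (5, 1, 1, 1)

Row-insert the values π_1, π_2, … into P one at a time, bumping the leftmost entry strictly greater than the inserted value down to the next row. The recording tableau Q records, in position (i, j), the step at which that cell was added to P.
  Insert 1 (step 1): P = [1];  Q = [1]
  Insert 7 (step 2): P = [1, 7];  Q = [1, 2]
  Insert 2 (step 3): P = [1, 2] / [7];  Q = [1, 2] / [3]
  Insert 4 (step 4): P = [1, 2, 4] / [7];  Q = [1, 2, 4] / [3]
  Insert 6 (step 5): P = [1, 2, 4, 6] / [7];  Q = [1, 2, 4, 5] / [3]
  Insert 8 (step 6): P = [1, 2, 4, 6, 8] / [7];  Q = [1, 2, 4, 5, 6] / [3]
  Insert 5 (step 7): P = [1, 2, 4, 5, 8] / [6] / [7];  Q = [1, 2, 4, 5, 6] / [3] / [7]
  Insert 3 (step 8): P = [1, 2, 3, 5, 8] / [4] / [6] / [7];  Q = [1, 2, 4, 5, 6] / [3] / [7] / [8]
Final shape: (5, 1, 1, 1).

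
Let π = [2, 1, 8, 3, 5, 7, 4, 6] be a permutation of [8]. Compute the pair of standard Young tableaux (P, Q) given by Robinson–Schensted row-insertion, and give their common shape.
P = [1, 3, 4, 6] / [2, 5, 7] / [8];  Q = [1, 3, 5, 6] / [2, 4, 8] / [7];  common shape = (4, 3, 1)

Row-insert the values π_1, π_2, … into P one at a time, bumping the leftmost entry strictly greater than the inserted value down to the next row. The recording tableau Q records, in position (i, j), the step at which that cell was added to P.
  Insert 2 (step 1): P = [2];  Q = [1]
  Insert 1 (step 2): P = [1] / [2];  Q = [1] / [2]
  Insert 8 (step 3): P = [1, 8] / [2];  Q = [1, 3] / [2]
  Insert 3 (step 4): P = [1, 3] / [2, 8];  Q = [1, 3] / [2, 4]
  Insert 5 (step 5): P = [1, 3, 5] / [2, 8];  Q = [1, 3, 5] / [2, 4]
  Insert 7 (step 6): P = [1, 3, 5, 7] / [2, 8];  Q = [1, 3, 5, 6] / [2, 4]
  Insert 4 (step 7): P = [1, 3, 4, 7] / [2, 5] / [8];  Q = [1, 3, 5, 6] / [2, 4] / [7]
  Insert 6 (step 8): P = [1, 3, 4, 6] / [2, 5, 7] / [8];  Q = [1, 3, 5, 6] / [2, 4, 8] / [7]
Final shape: (4, 3, 1).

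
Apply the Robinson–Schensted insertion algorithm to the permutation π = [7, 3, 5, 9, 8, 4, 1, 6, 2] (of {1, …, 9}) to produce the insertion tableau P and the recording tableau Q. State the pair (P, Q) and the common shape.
P = [1, 2, 6] / [3, 4] / [5, 8] / [7, 9];  Q = [1, 3, 4] / [2, 5] / [6, 8] / [7, 9];  common shape = (3, 2, 2, 2)

Row-insert the values π_1, π_2, … into P one at a time, bumping the leftmost entry strictly greater than the inserted value down to the next row. The recording tableau Q records, in position (i, j), the step at which that cell was added to P.
  Insert 7 (step 1): P = [7];  Q = [1]
  Insert 3 (step 2): P = [3] / [7];  Q = [1] / [2]
  Insert 5 (step 3): P = [3, 5] / [7];  Q = [1, 3] / [2]
  Insert 9 (step 4): P = [3, 5, 9] / [7];  Q = [1, 3, 4] / [2]
  Insert 8 (step 5): P = [3, 5, 8] / [7, 9];  Q = [1, 3, 4] / [2, 5]
  Insert 4 (step 6): P = [3, 4, 8] / [5, 9] / [7];  Q = [1, 3, 4] / [2, 5] / [6]
  Insert 1 (step 7): P = [1, 4, 8] / [3, 9] / [5] / [7];  Q = [1, 3, 4] / [2, 5] / [6] / [7]
  Insert 6 (step 8): P = [1, 4, 6] / [3, 8] / [5, 9] / [7];  Q = [1, 3, 4] / [2, 5] / [6, 8] / [7]
  Insert 2 (step 9): P = [1, 2, 6] / [3, 4] / [5, 8] / [7, 9];  Q = [1, 3, 4] / [2, 5] / [6, 8] / [7, 9]
Final shape: (3, 2, 2, 2).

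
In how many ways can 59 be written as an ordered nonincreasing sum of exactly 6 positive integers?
p(59, 6 parts) = 11720

Partitions of n into exactly k parts are in bijection with partitions of n − k into at most k parts (subtract 1 from each part). So p(59, exactly 6) = p(53, parts ≤ 6). Computing via the recurrence p(m, j) = p(m, j−1) + p(m−j, j) gives 11720.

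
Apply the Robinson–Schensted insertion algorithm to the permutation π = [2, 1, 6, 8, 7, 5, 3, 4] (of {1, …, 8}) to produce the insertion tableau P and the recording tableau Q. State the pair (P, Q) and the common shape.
P = [1, 3, 4] / [2, 5, 7] / [6] / [8];  Q = [1, 3, 4] / [2, 5, 8] / [6] / [7];  common shape = (3, 3, 1, 1)

Row-insert the values π_1, π_2, … into P one at a time, bumping the leftmost entry strictly greater than the inserted value down to the next row. The recording tableau Q records, in position (i, j), the step at which that cell was added to P.
  Insert 2 (step 1): P = [2];  Q = [1]
  Insert 1 (step 2): P = [1] / [2];  Q = [1] / [2]
  Insert 6 (step 3): P = [1, 6] / [2];  Q = [1, 3] / [2]
  Insert 8 (step 4): P = [1, 6, 8] / [2];  Q = [1, 3, 4] / [2]
  Insert 7 (step 5): P = [1, 6, 7] / [2, 8];  Q = [1, 3, 4] / [2, 5]
  Insert 5 (step 6): P = [1, 5, 7] / [2, 6] / [8];  Q = [1, 3, 4] / [2, 5] / [6]
  Insert 3 (step 7): P = [1, 3, 7] / [2, 5] / [6] / [8];  Q = [1, 3, 4] / [2, 5] / [6] / [7]
  Insert 4 (step 8): P = [1, 3, 4] / [2, 5, 7] / [6] / [8];  Q = [1, 3, 4] / [2, 5, 8] / [6] / [7]
Final shape: (3, 3, 1, 1).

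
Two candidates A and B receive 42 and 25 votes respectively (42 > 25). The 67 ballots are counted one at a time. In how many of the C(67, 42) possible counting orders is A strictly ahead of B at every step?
Strict-lead orderings = 424618798185894312

Total orderings of the 67 votes with 42 for A: C(67, 42) = 1673497616379701112. By the Bertrand ballot formula (Cycle Lemma / reflection principle), the number of orderings in which A is strictly ahead of B throughout is (p − q)/(p + q) · C(p + q, p) = (42 − 25)/(42 + 25) · 1673497616379701112 = 424618798185894312.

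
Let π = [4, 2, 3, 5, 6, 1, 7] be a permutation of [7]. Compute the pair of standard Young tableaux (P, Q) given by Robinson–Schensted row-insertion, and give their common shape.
P = [1, 3, 5, 6, 7] / [2] / [4];  Q = [1, 3, 4, 5, 7] / [2] / [6];  common shape = (5, 1, 1)

Row-insert the values π_1, π_2, … into P one at a time, bumping the leftmost entry strictly greater than the inserted value down to the next row. The recording tableau Q records, in position (i, j), the step at which that cell was added to P.
  Insert 4 (step 1): P = [4];  Q = [1]
  Insert 2 (step 2): P = [2] / [4];  Q = [1] / [2]
  Insert 3 (step 3): P = [2, 3] / [4];  Q = [1, 3] / [2]
  Insert 5 (step 4): P = [2, 3, 5] / [4];  Q = [1, 3, 4] / [2]
  Insert 6 (step 5): P = [2, 3, 5, 6] / [4];  Q = [1, 3, 4, 5] / [2]
  Insert 1 (step 6): P = [1, 3, 5, 6] / [2] / [4];  Q = [1, 3, 4, 5] / [2] / [6]
  Insert 7 (step 7): P = [1, 3, 5, 6, 7] / [2] / [4];  Q = [1, 3, 4, 5, 7] / [2] / [6]
Final shape: (5, 1, 1).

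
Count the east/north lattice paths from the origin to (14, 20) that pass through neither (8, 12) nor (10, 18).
Number of paths = 869748480

Inclusion–exclusion. Total paths: C(34, 14) = 1391975640. Through P₁: C(20, 8)·C(14, 6) = 378287910. Through P₂: C(28, 10)·C(6, 4) = 196846650. Since P₁ is strictly southwest of P₂, a monotone path through both must visit P₁ then P₂; paths through both = C(20, 8)·C(8, 2)·C(6, 4) = 52907400. Avoid both = 1391975640 − 378287910 − 196846650 + 52907400 = 869748480.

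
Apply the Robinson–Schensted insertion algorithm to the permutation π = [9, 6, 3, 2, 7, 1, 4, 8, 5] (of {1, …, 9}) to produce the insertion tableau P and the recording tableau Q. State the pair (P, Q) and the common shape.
P = [1, 4, 5] / [2, 7, 8] / [3] / [6] / [9];  Q = [1, 5, 8] / [2, 7, 9] / [3] / [4] / [6];  common shape = (3, 3, 1, 1, 1)

Row-insert the values π_1, π_2, … into P one at a time, bumping the leftmost entry strictly greater than the inserted value down to the next row. The recording tableau Q records, in position (i, j), the step at which that cell was added to P.
  Insert 9 (step 1): P = [9];  Q = [1]
  Insert 6 (step 2): P = [6] / [9];  Q = [1] / [2]
  Insert 3 (step 3): P = [3] / [6] / [9];  Q = [1] / [2] / [3]
  Insert 2 (step 4): P = [2] / [3] / [6] / [9];  Q = [1] / [2] / [3] / [4]
  Insert 7 (step 5): P = [2, 7] / [3] / [6] / [9];  Q = [1, 5] / [2] / [3] / [4]
  Insert 1 (step 6): P = [1, 7] / [2] / [3] / [6] / [9];  Q = [1, 5] / [2] / [3] / [4] / [6]
  Insert 4 (step 7): P = [1, 4] / [2, 7] / [3] / [6] / [9];  Q = [1, 5] / [2, 7] / [3] / [4] / [6]
  Insert 8 (step 8): P = [1, 4, 8] / [2, 7] / [3] / [6] / [9];  Q = [1, 5, 8] / [2, 7] / [3] / [4] / [6]
  Insert 5 (step 9): P = [1, 4, 5] / [2, 7, 8] / [3] / [6] / [9];  Q = [1, 5, 8] / [2, 7, 9] / [3] / [4] / [6]
Final shape: (3, 3, 1, 1, 1).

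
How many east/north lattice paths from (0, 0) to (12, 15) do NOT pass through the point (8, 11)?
Number of paths = 12093120

Total paths from (0, 0) to (12, 15): C(27, 12) = 17383860. Paths through (8, 11): (paths (0, 0) → (8, 11)) × (paths (8, 11) → (12, 15)) = C(19, 8) · C(8, 4) = 75582 · 70 = 5290740. Avoidance count = 17383860 − 5290740 = 12093120.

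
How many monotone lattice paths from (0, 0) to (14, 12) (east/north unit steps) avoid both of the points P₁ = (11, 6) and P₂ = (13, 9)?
Number of paths = 7123476

Inclusion–exclusion. Total paths: C(26, 14) = 9657700. Through P₁: C(17, 11)·C(9, 3) = 1039584. Through P₂: C(22, 13)·C(4, 1) = 1989680. Since P₁ is strictly southwest of P₂, a monotone path through both must visit P₁ then P₂; paths through both = C(17, 11)·C(5, 2)·C(4, 1) = 495040. Avoid both = 9657700 − 1039584 − 1989680 + 495040 = 7123476.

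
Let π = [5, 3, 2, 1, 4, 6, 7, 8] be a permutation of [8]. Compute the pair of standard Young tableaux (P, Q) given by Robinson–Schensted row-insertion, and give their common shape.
P = [1, 4, 6, 7, 8] / [2] / [3] / [5];  Q = [1, 5, 6, 7, 8] / [2] / [3] / [4];  common shape = (5, 1, 1, 1)

Row-insert the values π_1, π_2, … into P one at a time, bumping the leftmost entry strictly greater than the inserted value down to the next row. The recording tableau Q records, in position (i, j), the step at which that cell was added to P.
  Insert 5 (step 1): P = [5];  Q = [1]
  Insert 3 (step 2): P = [3] / [5];  Q = [1] / [2]
  Insert 2 (step 3): P = [2] / [3] / [5];  Q = [1] / [2] / [3]
  Insert 1 (step 4): P = [1] / [2] / [3] / [5];  Q = [1] / [2] / [3] / [4]
  Insert 4 (step 5): P = [1, 4] / [2] / [3] / [5];  Q = [1, 5] / [2] / [3] / [4]
  Insert 6 (step 6): P = [1, 4, 6] / [2] / [3] / [5];  Q = [1, 5, 6] / [2] / [3] / [4]
  Insert 7 (step 7): P = [1, 4, 6, 7] / [2] / [3] / [5];  Q = [1, 5, 6, 7] / [2] / [3] / [4]
  Insert 8 (step 8): P = [1, 4, 6, 7, 8] / [2] / [3] / [5];  Q = [1, 5, 6, 7, 8] / [2] / [3] / [4]
Final shape: (5, 1, 1, 1).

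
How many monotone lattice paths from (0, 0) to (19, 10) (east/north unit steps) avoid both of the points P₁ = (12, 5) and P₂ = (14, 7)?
Number of paths = 10696602

Inclusion–exclusion. Total paths: C(29, 19) = 20030010. Through P₁: C(17, 12)·C(12, 7) = 4900896. Through P₂: C(21, 14)·C(8, 5) = 6511680. Since P₁ is strictly southwest of P₂, a monotone path through both must visit P₁ then P₂; paths through both = C(17, 12)·C(4, 2)·C(8, 5) = 2079168. Avoid both = 20030010 − 4900896 − 6511680 + 2079168 = 10696602.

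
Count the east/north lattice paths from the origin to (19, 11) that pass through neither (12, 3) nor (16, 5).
Number of paths = 50563359

Inclusion–exclusion. Total paths: C(30, 19) = 54627300. Through P₁: C(15, 12)·C(15, 7) = 2927925. Through P₂: C(21, 16)·C(9, 3) = 1709316. Since P₁ is strictly southwest of P₂, a monotone path through both must visit P₁ then P₂; paths through both = C(15, 12)·C(6, 4)·C(9, 3) = 573300. Avoid both = 54627300 − 2927925 − 1709316 + 573300 = 50563359.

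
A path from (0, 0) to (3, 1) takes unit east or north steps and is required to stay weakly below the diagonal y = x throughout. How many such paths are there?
Number of paths = 3

By the reflection principle (André's argument), the number of monotone paths to (3, 1) with n ≤ m that never go above y = x is C(4, 3) − C(4, 4) = 4 − 1 = 3.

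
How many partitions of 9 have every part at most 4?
p(9, parts ≤ 4) = 18

Partitions of 9 with all parts ≤ 4: 4+4+1, 4+3+2, 4+3+1+1, 4+2+2+1, 4+2+1+1+1, 4+1+1+1+1+1, 3+3+3, 3+3+2+1, 3+3+1+1+1, 3+2+2+2, 3+2+2+1+1, 3+2+1+1+1+1, 3+1+1+1+1+1+1, 2+2+2+2+1, 2+2+2+1+1+1, 2+2+1+1+1+1+1, 2+1+1+1+1+1+1+1, 1+1+1+1+1+1+1+1+1. Count = 18.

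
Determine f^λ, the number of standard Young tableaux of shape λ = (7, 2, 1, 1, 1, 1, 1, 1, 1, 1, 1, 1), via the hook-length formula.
# SYT of shape (7, 2, 1, 1, 1, 1, 1, 1, 1, 1, 1, 1) = 184756

Hook-length formula: f^λ = n! / Π hook(c), product over all cells c of the Young diagram. For λ = (7, 2, 1, 1, 1, 1, 1, 1, 1, 1, 1, 1), n = 19 boxes. Hook lengths by row (left-to-right, top-to-bottom): [18, 7, 5, 4, 3, 2, 1]; [12, 1]; [10]; [9]; [8]; [7]; [6]; [5]; [4]; [3]; [2]; [1]. Product of hooks = 658409472000. So f^λ = 19! / 658409472000 = 121645100408832000 / 658409472000 = 184756.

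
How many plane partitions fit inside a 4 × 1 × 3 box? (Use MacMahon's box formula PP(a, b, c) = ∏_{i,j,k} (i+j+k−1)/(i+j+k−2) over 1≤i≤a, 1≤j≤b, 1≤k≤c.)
PP(4, 1, 3) = 35

Evaluate the triple product over i = 1..4, j = 1..1, k = 1..3. The factors are (2/1) · (3/2) · (4/3) · (3/2) · (4/3) · (5/4) · (4/3) · (5/4) · … (12 factors total). The numerators and denominators telescope so the product is an integer; carrying out the multiplication exactly gives PP(4, 1, 3) = 35.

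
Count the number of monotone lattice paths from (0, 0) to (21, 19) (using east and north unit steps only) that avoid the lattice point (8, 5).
Number of paths = 105467376300

Total paths from (0, 0) to (21, 19): C(40, 21) = 131282408400. Paths through (8, 5): (paths (0, 0) → (8, 5)) × (paths (8, 5) → (21, 19)) = C(13, 8) · C(27, 13) = 1287 · 20058300 = 25815032100. Avoidance count = 131282408400 − 25815032100 = 105467376300.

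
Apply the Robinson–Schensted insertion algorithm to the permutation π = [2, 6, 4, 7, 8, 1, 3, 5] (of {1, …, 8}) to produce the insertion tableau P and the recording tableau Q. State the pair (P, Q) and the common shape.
P = [1, 3, 5, 8] / [2, 4, 7] / [6];  Q = [1, 2, 4, 5] / [3, 7, 8] / [6];  common shape = (4, 3, 1)

Row-insert the values π_1, π_2, … into P one at a time, bumping the leftmost entry strictly greater than the inserted value down to the next row. The recording tableau Q records, in position (i, j), the step at which that cell was added to P.
  Insert 2 (step 1): P = [2];  Q = [1]
  Insert 6 (step 2): P = [2, 6];  Q = [1, 2]
  Insert 4 (step 3): P = [2, 4] / [6];  Q = [1, 2] / [3]
  Insert 7 (step 4): P = [2, 4, 7] / [6];  Q = [1, 2, 4] / [3]
  Insert 8 (step 5): P = [2, 4, 7, 8] / [6];  Q = [1, 2, 4, 5] / [3]
  Insert 1 (step 6): P = [1, 4, 7, 8] / [2] / [6];  Q = [1, 2, 4, 5] / [3] / [6]
  Insert 3 (step 7): P = [1, 3, 7, 8] / [2, 4] / [6];  Q = [1, 2, 4, 5] / [3, 7] / [6]
  Insert 5 (step 8): P = [1, 3, 5, 8] / [2, 4, 7] / [6];  Q = [1, 2, 4, 5] / [3, 7, 8] / [6]
Final shape: (4, 3, 1).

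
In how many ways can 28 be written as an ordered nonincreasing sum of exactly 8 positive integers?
p(28, 8 parts) = 434

Partitions of n into exactly k parts are in bijection with partitions of n − k into at most k parts (subtract 1 from each part). So p(28, exactly 8) = p(20, parts ≤ 8). Computing via the recurrence p(m, j) = p(m, j−1) + p(m−j, j) gives 434.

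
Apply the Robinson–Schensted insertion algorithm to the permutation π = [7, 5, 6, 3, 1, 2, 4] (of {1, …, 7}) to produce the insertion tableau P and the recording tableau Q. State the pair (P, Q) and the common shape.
P = [1, 2, 4] / [3, 6] / [5] / [7];  Q = [1, 3, 7] / [2, 6] / [4] / [5];  common shape = (3, 2, 1, 1)

Row-insert the values π_1, π_2, … into P one at a time, bumping the leftmost entry strictly greater than the inserted value down to the next row. The recording tableau Q records, in position (i, j), the step at which that cell was added to P.
  Insert 7 (step 1): P = [7];  Q = [1]
  Insert 5 (step 2): P = [5] / [7];  Q = [1] / [2]
  Insert 6 (step 3): P = [5, 6] / [7];  Q = [1, 3] / [2]
  Insert 3 (step 4): P = [3, 6] / [5] / [7];  Q = [1, 3] / [2] / [4]
  Insert 1 (step 5): P = [1, 6] / [3] / [5] / [7];  Q = [1, 3] / [2] / [4] / [5]
  Insert 2 (step 6): P = [1, 2] / [3, 6] / [5] / [7];  Q = [1, 3] / [2, 6] / [4] / [5]
  Insert 4 (step 7): P = [1, 2, 4] / [3, 6] / [5] / [7];  Q = [1, 3, 7] / [2, 6] / [4] / [5]
Final shape: (3, 2, 1, 1).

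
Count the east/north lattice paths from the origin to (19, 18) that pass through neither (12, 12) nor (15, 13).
Number of paths = 9677482668

Inclusion–exclusion. Total paths: C(37, 19) = 17672631900. Through P₁: C(24, 12)·C(13, 7) = 4640331696. Through P₂: C(28, 15)·C(9, 4) = 4717712160. Since P₁ is strictly southwest of P₂, a monotone path through both must visit P₁ then P₂; paths through both = C(24, 12)·C(4, 3)·C(9, 4) = 1362894624. Avoid both = 17672631900 − 4640331696 − 4717712160 + 1362894624 = 9677482668.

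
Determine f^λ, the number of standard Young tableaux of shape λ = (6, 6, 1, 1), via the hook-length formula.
# SYT of shape (6, 6, 1, 1) = 7007

Hook-length formula: f^λ = n! / Π hook(c), product over all cells c of the Young diagram. For λ = (6, 6, 1, 1), n = 14 boxes. Hook lengths by row (left-to-right, top-to-bottom): [9, 6, 5, 4, 3, 2]; [8, 5, 4, 3, 2, 1]; [2]; [1]. Product of hooks = 12441600. So f^λ = 14! / 12441600 = 87178291200 / 12441600 = 7007.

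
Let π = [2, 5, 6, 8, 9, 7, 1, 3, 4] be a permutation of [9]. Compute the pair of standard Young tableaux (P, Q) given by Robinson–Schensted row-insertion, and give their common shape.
P = [1, 3, 4, 7, 9] / [2, 5, 6] / [8];  Q = [1, 2, 3, 4, 5] / [6, 8, 9] / [7];  common shape = (5, 3, 1)

Row-insert the values π_1, π_2, … into P one at a time, bumping the leftmost entry strictly greater than the inserted value down to the next row. The recording tableau Q records, in position (i, j), the step at which that cell was added to P.
  Insert 2 (step 1): P = [2];  Q = [1]
  Insert 5 (step 2): P = [2, 5];  Q = [1, 2]
  Insert 6 (step 3): P = [2, 5, 6];  Q = [1, 2, 3]
  Insert 8 (step 4): P = [2, 5, 6, 8];  Q = [1, 2, 3, 4]
  Insert 9 (step 5): P = [2, 5, 6, 8, 9];  Q = [1, 2, 3, 4, 5]
  Insert 7 (step 6): P = [2, 5, 6, 7, 9] / [8];  Q = [1, 2, 3, 4, 5] / [6]
  Insert 1 (step 7): P = [1, 5, 6, 7, 9] / [2] / [8];  Q = [1, 2, 3, 4, 5] / [6] / [7]
  Insert 3 (step 8): P = [1, 3, 6, 7, 9] / [2, 5] / [8];  Q = [1, 2, 3, 4, 5] / [6, 8] / [7]
  Insert 4 (step 9): P = [1, 3, 4, 7, 9] / [2, 5, 6] / [8];  Q = [1, 2, 3, 4, 5] / [6, 8, 9] / [7]
Final shape: (5, 3, 1).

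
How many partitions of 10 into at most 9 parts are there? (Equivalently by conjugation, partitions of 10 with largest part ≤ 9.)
p(10, parts ≤ 9) = 41

Partitions of 10 with all parts ≤ 9: 9+1, 8+2, 8+1+1, 7+3, 7+2+1, 7+1+1+1, 6+4, 6+3+1, 6+2+2, 6+2+1+1, 6+1+1+1+1, 5+5, 5+4+1, 5+3+2, 5+3+1+1, 5+2+2+1, 5+2+1+1+1, 5+1+1+1+1+1, 4+4+2, 4+4+1+1, 4+3+3, 4+3+2+1, 4+3+1+1+1, 4+2+2+2, 4+2+2+1+1, 4+2+1+1+1+1, 4+1+1+1+1+1+1, 3+3+3+1, 3+3+2+2, 3+3+2+1+1, … (41 total). Count = 41.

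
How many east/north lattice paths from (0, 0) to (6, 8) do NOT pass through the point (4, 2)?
Number of paths = 2583

Total paths from (0, 0) to (6, 8): C(14, 6) = 3003. Paths through (4, 2): (paths (0, 0) → (4, 2)) × (paths (4, 2) → (6, 8)) = C(6, 4) · C(8, 2) = 15 · 28 = 420. Avoidance count = 3003 − 420 = 2583.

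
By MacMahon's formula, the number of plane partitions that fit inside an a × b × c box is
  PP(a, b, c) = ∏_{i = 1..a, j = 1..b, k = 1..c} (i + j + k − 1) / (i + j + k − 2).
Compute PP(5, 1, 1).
PP(5, 1, 1) = 6

Evaluate the triple product over i = 1..5, j = 1..1, k = 1..1. The factors are (2/1) · (3/2) · (4/3) · (5/4) · (6/5). The numerators and denominators telescope so the product is an integer; carrying out the multiplication exactly gives PP(5, 1, 1) = 6.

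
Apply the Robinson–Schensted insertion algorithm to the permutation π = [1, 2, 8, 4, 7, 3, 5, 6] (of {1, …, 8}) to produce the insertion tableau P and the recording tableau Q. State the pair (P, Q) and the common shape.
P = [1, 2, 3, 5, 6] / [4, 7] / [8];  Q = [1, 2, 3, 5, 8] / [4, 7] / [6];  common shape = (5, 2, 1)

Row-insert the values π_1, π_2, … into P one at a time, bumping the leftmost entry strictly greater than the inserted value down to the next row. The recording tableau Q records, in position (i, j), the step at which that cell was added to P.
  Insert 1 (step 1): P = [1];  Q = [1]
  Insert 2 (step 2): P = [1, 2];  Q = [1, 2]
  Insert 8 (step 3): P = [1, 2, 8];  Q = [1, 2, 3]
  Insert 4 (step 4): P = [1, 2, 4] / [8];  Q = [1, 2, 3] / [4]
  Insert 7 (step 5): P = [1, 2, 4, 7] / [8];  Q = [1, 2, 3, 5] / [4]
  Insert 3 (step 6): P = [1, 2, 3, 7] / [4] / [8];  Q = [1, 2, 3, 5] / [4] / [6]
  Insert 5 (step 7): P = [1, 2, 3, 5] / [4, 7] / [8];  Q = [1, 2, 3, 5] / [4, 7] / [6]
  Insert 6 (step 8): P = [1, 2, 3, 5, 6] / [4, 7] / [8];  Q = [1, 2, 3, 5, 8] / [4, 7] / [6]
Final shape: (5, 2, 1).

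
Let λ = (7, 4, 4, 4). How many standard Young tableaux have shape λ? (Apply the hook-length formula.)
# SYT of shape (7, 4, 4, 4) = 3879876

Hook-length formula: f^λ = n! / Π hook(c), product over all cells c of the Young diagram. For λ = (7, 4, 4, 4), n = 19 boxes. Hook lengths by row (left-to-right, top-to-bottom): [10, 9, 8, 7, 3, 2, 1]; [6, 5, 4, 3]; [5, 4, 3, 2]; [4, 3, 2, 1]. Product of hooks = 31352832000. So f^λ = 19! / 31352832000 = 121645100408832000 / 31352832000 = 3879876.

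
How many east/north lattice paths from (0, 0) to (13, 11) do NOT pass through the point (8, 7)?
Number of paths = 1685334

Total paths from (0, 0) to (13, 11): C(24, 13) = 2496144. Paths through (8, 7): (paths (0, 0) → (8, 7)) × (paths (8, 7) → (13, 11)) = C(15, 8) · C(9, 5) = 6435 · 126 = 810810. Avoidance count = 2496144 − 810810 = 1685334.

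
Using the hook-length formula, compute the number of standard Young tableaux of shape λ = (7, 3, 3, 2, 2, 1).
# SYT of shape (7, 3, 3, 2, 2, 1) = 7876440

Hook-length formula: f^λ = n! / Π hook(c), product over all cells c of the Young diagram. For λ = (7, 3, 3, 2, 2, 1), n = 18 boxes. Hook lengths by row (left-to-right, top-to-bottom): [12, 10, 7, 4, 3, 2, 1]; [7, 5, 2]; [6, 4, 1]; [4, 2]; [3, 1]; [1]. Product of hooks = 812851200. So f^λ = 18! / 812851200 = 6402373705728000 / 812851200 = 7876440.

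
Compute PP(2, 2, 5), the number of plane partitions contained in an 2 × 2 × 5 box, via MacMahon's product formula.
PP(2, 2, 5) = 196

Evaluate the triple product over i = 1..2, j = 1..2, k = 1..5. The factors are (2/1) · (3/2) · (4/3) · (5/4) · (6/5) · (3/2) · (4/3) · (5/4) · … (20 factors total). The numerators and denominators telescope so the product is an integer; carrying out the multiplication exactly gives PP(2, 2, 5) = 196.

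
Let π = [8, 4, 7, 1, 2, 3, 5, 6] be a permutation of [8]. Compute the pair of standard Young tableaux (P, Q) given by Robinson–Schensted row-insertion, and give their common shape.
P = [1, 2, 3, 5, 6] / [4, 7] / [8];  Q = [1, 3, 6, 7, 8] / [2, 5] / [4];  common shape = (5, 2, 1)

Row-insert the values π_1, π_2, … into P one at a time, bumping the leftmost entry strictly greater than the inserted value down to the next row. The recording tableau Q records, in position (i, j), the step at which that cell was added to P.
  Insert 8 (step 1): P = [8];  Q = [1]
  Insert 4 (step 2): P = [4] / [8];  Q = [1] / [2]
  Insert 7 (step 3): P = [4, 7] / [8];  Q = [1, 3] / [2]
  Insert 1 (step 4): P = [1, 7] / [4] / [8];  Q = [1, 3] / [2] / [4]
  Insert 2 (step 5): P = [1, 2] / [4, 7] / [8];  Q = [1, 3] / [2, 5] / [4]
  Insert 3 (step 6): P = [1, 2, 3] / [4, 7] / [8];  Q = [1, 3, 6] / [2, 5] / [4]
  Insert 5 (step 7): P = [1, 2, 3, 5] / [4, 7] / [8];  Q = [1, 3, 6, 7] / [2, 5] / [4]
  Insert 6 (step 8): P = [1, 2, 3, 5, 6] / [4, 7] / [8];  Q = [1, 3, 6, 7, 8] / [2, 5] / [4]
Final shape: (5, 2, 1).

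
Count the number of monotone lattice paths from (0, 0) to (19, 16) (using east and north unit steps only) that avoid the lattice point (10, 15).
Number of paths = 4027241350

Total paths from (0, 0) to (19, 16): C(35, 19) = 4059928950. Paths through (10, 15): (paths (0, 0) → (10, 15)) × (paths (10, 15) → (19, 16)) = C(25, 10) · C(10, 9) = 3268760 · 10 = 32687600. Avoidance count = 4059928950 − 32687600 = 4027241350.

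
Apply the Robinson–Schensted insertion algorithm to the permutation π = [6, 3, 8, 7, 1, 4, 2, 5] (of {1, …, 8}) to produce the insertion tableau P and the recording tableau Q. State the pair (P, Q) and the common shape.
P = [1, 2, 5] / [3, 4] / [6, 7] / [8];  Q = [1, 3, 8] / [2, 4] / [5, 6] / [7];  common shape = (3, 2, 2, 1)

Row-insert the values π_1, π_2, … into P one at a time, bumping the leftmost entry strictly greater than the inserted value down to the next row. The recording tableau Q records, in position (i, j), the step at which that cell was added to P.
  Insert 6 (step 1): P = [6];  Q = [1]
  Insert 3 (step 2): P = [3] / [6];  Q = [1] / [2]
  Insert 8 (step 3): P = [3, 8] / [6];  Q = [1, 3] / [2]
  Insert 7 (step 4): P = [3, 7] / [6, 8];  Q = [1, 3] / [2, 4]
  Insert 1 (step 5): P = [1, 7] / [3, 8] / [6];  Q = [1, 3] / [2, 4] / [5]
  Insert 4 (step 6): P = [1, 4] / [3, 7] / [6, 8];  Q = [1, 3] / [2, 4] / [5, 6]
  Insert 2 (step 7): P = [1, 2] / [3, 4] / [6, 7] / [8];  Q = [1, 3] / [2, 4] / [5, 6] / [7]
  Insert 5 (step 8): P = [1, 2, 5] / [3, 4] / [6, 7] / [8];  Q = [1, 3, 8] / [2, 4] / [5, 6] / [7]
Final shape: (3, 2, 2, 1).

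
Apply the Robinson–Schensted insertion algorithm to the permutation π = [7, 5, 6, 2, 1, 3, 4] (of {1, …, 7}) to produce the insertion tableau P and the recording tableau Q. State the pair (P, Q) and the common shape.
P = [1, 3, 4] / [2, 6] / [5] / [7];  Q = [1, 3, 7] / [2, 6] / [4] / [5];  common shape = (3, 2, 1, 1)

Row-insert the values π_1, π_2, … into P one at a time, bumping the leftmost entry strictly greater than the inserted value down to the next row. The recording tableau Q records, in position (i, j), the step at which that cell was added to P.
  Insert 7 (step 1): P = [7];  Q = [1]
  Insert 5 (step 2): P = [5] / [7];  Q = [1] / [2]
  Insert 6 (step 3): P = [5, 6] / [7];  Q = [1, 3] / [2]
  Insert 2 (step 4): P = [2, 6] / [5] / [7];  Q = [1, 3] / [2] / [4]
  Insert 1 (step 5): P = [1, 6] / [2] / [5] / [7];  Q = [1, 3] / [2] / [4] / [5]
  Insert 3 (step 6): P = [1, 3] / [2, 6] / [5] / [7];  Q = [1, 3] / [2, 6] / [4] / [5]
  Insert 4 (step 7): P = [1, 3, 4] / [2, 6] / [5] / [7];  Q = [1, 3, 7] / [2, 6] / [4] / [5]
Final shape: (3, 2, 1, 1).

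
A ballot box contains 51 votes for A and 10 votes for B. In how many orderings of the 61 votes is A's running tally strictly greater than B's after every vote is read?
Strict-lead orderings = 60610884906

Total orderings of the 61 votes with 51 for A: C(61, 51) = 90177170226. By the Bertrand ballot formula (Cycle Lemma / reflection principle), the number of orderings in which A is strictly ahead of B throughout is (p − q)/(p + q) · C(p + q, p) = (51 − 10)/(51 + 10) · 90177170226 = 60610884906.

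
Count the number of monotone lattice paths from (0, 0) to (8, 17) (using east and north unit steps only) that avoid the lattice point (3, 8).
Number of paths = 751245

Total paths from (0, 0) to (8, 17): C(25, 8) = 1081575. Paths through (3, 8): (paths (0, 0) → (3, 8)) × (paths (3, 8) → (8, 17)) = C(11, 3) · C(14, 5) = 165 · 2002 = 330330. Avoidance count = 1081575 − 330330 = 751245.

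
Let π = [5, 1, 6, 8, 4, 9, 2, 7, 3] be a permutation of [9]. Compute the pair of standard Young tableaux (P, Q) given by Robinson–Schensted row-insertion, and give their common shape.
P = [1, 2, 3, 9] / [4, 6, 7] / [5, 8];  Q = [1, 3, 4, 6] / [2, 5, 8] / [7, 9];  common shape = (4, 3, 2)

Row-insert the values π_1, π_2, … into P one at a time, bumping the leftmost entry strictly greater than the inserted value down to the next row. The recording tableau Q records, in position (i, j), the step at which that cell was added to P.
  Insert 5 (step 1): P = [5];  Q = [1]
  Insert 1 (step 2): P = [1] / [5];  Q = [1] / [2]
  Insert 6 (step 3): P = [1, 6] / [5];  Q = [1, 3] / [2]
  Insert 8 (step 4): P = [1, 6, 8] / [5];  Q = [1, 3, 4] / [2]
  Insert 4 (step 5): P = [1, 4, 8] / [5, 6];  Q = [1, 3, 4] / [2, 5]
  Insert 9 (step 6): P = [1, 4, 8, 9] / [5, 6];  Q = [1, 3, 4, 6] / [2, 5]
  Insert 2 (step 7): P = [1, 2, 8, 9] / [4, 6] / [5];  Q = [1, 3, 4, 6] / [2, 5] / [7]
  Insert 7 (step 8): P = [1, 2, 7, 9] / [4, 6, 8] / [5];  Q = [1, 3, 4, 6] / [2, 5, 8] / [7]
  Insert 3 (step 9): P = [1, 2, 3, 9] / [4, 6, 7] / [5, 8];  Q = [1, 3, 4, 6] / [2, 5, 8] / [7, 9]
Final shape: (4, 3, 2).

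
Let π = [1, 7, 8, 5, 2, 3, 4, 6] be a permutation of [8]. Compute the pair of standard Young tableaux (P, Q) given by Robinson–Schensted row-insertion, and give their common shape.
P = [1, 2, 3, 4, 6] / [5, 8] / [7];  Q = [1, 2, 3, 7, 8] / [4, 6] / [5];  common shape = (5, 2, 1)

Row-insert the values π_1, π_2, … into P one at a time, bumping the leftmost entry strictly greater than the inserted value down to the next row. The recording tableau Q records, in position (i, j), the step at which that cell was added to P.
  Insert 1 (step 1): P = [1];  Q = [1]
  Insert 7 (step 2): P = [1, 7];  Q = [1, 2]
  Insert 8 (step 3): P = [1, 7, 8];  Q = [1, 2, 3]
  Insert 5 (step 4): P = [1, 5, 8] / [7];  Q = [1, 2, 3] / [4]
  Insert 2 (step 5): P = [1, 2, 8] / [5] / [7];  Q = [1, 2, 3] / [4] / [5]
  Insert 3 (step 6): P = [1, 2, 3] / [5, 8] / [7];  Q = [1, 2, 3] / [4, 6] / [5]
  Insert 4 (step 7): P = [1, 2, 3, 4] / [5, 8] / [7];  Q = [1, 2, 3, 7] / [4, 6] / [5]
  Insert 6 (step 8): P = [1, 2, 3, 4, 6] / [5, 8] / [7];  Q = [1, 2, 3, 7, 8] / [4, 6] / [5]
Final shape: (5, 2, 1).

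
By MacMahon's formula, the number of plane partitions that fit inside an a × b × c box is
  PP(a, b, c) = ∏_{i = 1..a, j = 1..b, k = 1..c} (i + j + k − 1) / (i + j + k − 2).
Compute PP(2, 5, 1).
PP(2, 5, 1) = 21

Evaluate the triple product over i = 1..2, j = 1..5, k = 1..1. The factors are (2/1) · (3/2) · (4/3) · (5/4) · (6/5) · (3/2) · (4/3) · (5/4) · … (10 factors total). The numerators and denominators telescope so the product is an integer; carrying out the multiplication exactly gives PP(2, 5, 1) = 21.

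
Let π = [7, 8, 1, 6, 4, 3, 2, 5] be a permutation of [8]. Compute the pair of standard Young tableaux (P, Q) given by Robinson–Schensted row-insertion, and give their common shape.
P = [1, 2, 5] / [3, 8] / [4] / [6] / [7];  Q = [1, 2, 8] / [3, 4] / [5] / [6] / [7];  common shape = (3, 2, 1, 1, 1)

Row-insert the values π_1, π_2, … into P one at a time, bumping the leftmost entry strictly greater than the inserted value down to the next row. The recording tableau Q records, in position (i, j), the step at which that cell was added to P.
  Insert 7 (step 1): P = [7];  Q = [1]
  Insert 8 (step 2): P = [7, 8];  Q = [1, 2]
  Insert 1 (step 3): P = [1, 8] / [7];  Q = [1, 2] / [3]
  Insert 6 (step 4): P = [1, 6] / [7, 8];  Q = [1, 2] / [3, 4]
  Insert 4 (step 5): P = [1, 4] / [6, 8] / [7];  Q = [1, 2] / [3, 4] / [5]
  Insert 3 (step 6): P = [1, 3] / [4, 8] / [6] / [7];  Q = [1, 2] / [3, 4] / [5] / [6]
  Insert 2 (step 7): P = [1, 2] / [3, 8] / [4] / [6] / [7];  Q = [1, 2] / [3, 4] / [5] / [6] / [7]
  Insert 5 (step 8): P = [1, 2, 5] / [3, 8] / [4] / [6] / [7];  Q = [1, 2, 8] / [3, 4] / [5] / [6] / [7]
Final shape: (3, 2, 1, 1, 1).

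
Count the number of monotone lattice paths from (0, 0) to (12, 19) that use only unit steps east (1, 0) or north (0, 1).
Number of paths = 141120525

A monotone lattice path from (0, 0) to (12, 19) consists of 12 east steps and 19 north steps in some order, so it is determined by which 12 of the 31 steps are east. The count is C(31, 12) = 141120525.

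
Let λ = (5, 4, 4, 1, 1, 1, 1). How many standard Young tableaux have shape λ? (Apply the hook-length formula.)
# SYT of shape (5, 4, 4, 1, 1, 1, 1) = 1082900

Hook-length formula: f^λ = n! / Π hook(c), product over all cells c of the Young diagram. For λ = (5, 4, 4, 1, 1, 1, 1), n = 17 boxes. Hook lengths by row (left-to-right, top-to-bottom): [11, 6, 5, 4, 1]; [9, 4, 3, 2]; [8, 3, 2, 1]; [4]; [3]; [2]; [1]. Product of hooks = 328458240. So f^λ = 17! / 328458240 = 355687428096000 / 328458240 = 1082900.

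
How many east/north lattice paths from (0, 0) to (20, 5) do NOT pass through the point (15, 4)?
Number of paths = 29874

Total paths from (0, 0) to (20, 5): C(25, 20) = 53130. Paths through (15, 4): (paths (0, 0) → (15, 4)) × (paths (15, 4) → (20, 5)) = C(19, 15) · C(6, 5) = 3876 · 6 = 23256. Avoidance count = 53130 − 23256 = 29874.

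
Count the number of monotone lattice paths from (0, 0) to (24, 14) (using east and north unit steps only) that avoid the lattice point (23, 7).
Number of paths = 9653267700

Total paths from (0, 0) to (24, 14): C(38, 24) = 9669554100. Paths through (23, 7): (paths (0, 0) → (23, 7)) × (paths (23, 7) → (24, 14)) = C(30, 23) · C(8, 1) = 2035800 · 8 = 16286400. Avoidance count = 9669554100 − 16286400 = 9653267700.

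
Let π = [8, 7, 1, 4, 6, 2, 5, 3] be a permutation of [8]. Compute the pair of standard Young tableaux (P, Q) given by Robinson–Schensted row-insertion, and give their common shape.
P = [1, 2, 3] / [4, 5] / [6] / [7] / [8];  Q = [1, 4, 5] / [2, 7] / [3] / [6] / [8];  common shape = (3, 2, 1, 1, 1)

Row-insert the values π_1, π_2, … into P one at a time, bumping the leftmost entry strictly greater than the inserted value down to the next row. The recording tableau Q records, in position (i, j), the step at which that cell was added to P.
  Insert 8 (step 1): P = [8];  Q = [1]
  Insert 7 (step 2): P = [7] / [8];  Q = [1] / [2]
  Insert 1 (step 3): P = [1] / [7] / [8];  Q = [1] / [2] / [3]
  Insert 4 (step 4): P = [1, 4] / [7] / [8];  Q = [1, 4] / [2] / [3]
  Insert 6 (step 5): P = [1, 4, 6] / [7] / [8];  Q = [1, 4, 5] / [2] / [3]
  Insert 2 (step 6): P = [1, 2, 6] / [4] / [7] / [8];  Q = [1, 4, 5] / [2] / [3] / [6]
  Insert 5 (step 7): P = [1, 2, 5] / [4, 6] / [7] / [8];  Q = [1, 4, 5] / [2, 7] / [3] / [6]
  Insert 3 (step 8): P = [1, 2, 3] / [4, 5] / [6] / [7] / [8];  Q = [1, 4, 5] / [2, 7] / [3] / [6] / [8]
Final shape: (3, 2, 1, 1, 1).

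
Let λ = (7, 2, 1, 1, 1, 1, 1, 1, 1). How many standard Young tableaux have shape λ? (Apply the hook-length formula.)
# SYT of shape (7, 2, 1, 1, 1, 1, 1, 1, 1) = 36608

Hook-length formula: f^λ = n! / Π hook(c), product over all cells c of the Young diagram. For λ = (7, 2, 1, 1, 1, 1, 1, 1, 1), n = 16 boxes. Hook lengths by row (left-to-right, top-to-bottom): [15, 7, 5, 4, 3, 2, 1]; [9, 1]; [7]; [6]; [5]; [4]; [3]; [2]; [1]. Product of hooks = 571536000. So f^λ = 16! / 571536000 = 20922789888000 / 571536000 = 36608.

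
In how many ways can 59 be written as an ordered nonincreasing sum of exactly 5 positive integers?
p(59, 5 parts) = 4932

Partitions of n into exactly k parts are in bijection with partitions of n − k into at most k parts (subtract 1 from each part). So p(59, exactly 5) = p(54, parts ≤ 5). Computing via the recurrence p(m, j) = p(m, j−1) + p(m−j, j) gives 4932.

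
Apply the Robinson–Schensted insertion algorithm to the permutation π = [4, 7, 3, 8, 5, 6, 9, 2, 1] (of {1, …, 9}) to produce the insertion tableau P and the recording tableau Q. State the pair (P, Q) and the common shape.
P = [1, 5, 6, 9] / [2, 7, 8] / [3] / [4];  Q = [1, 2, 4, 7] / [3, 5, 6] / [8] / [9];  common shape = (4, 3, 1, 1)

Row-insert the values π_1, π_2, … into P one at a time, bumping the leftmost entry strictly greater than the inserted value down to the next row. The recording tableau Q records, in position (i, j), the step at which that cell was added to P.
  Insert 4 (step 1): P = [4];  Q = [1]
  Insert 7 (step 2): P = [4, 7];  Q = [1, 2]
  Insert 3 (step 3): P = [3, 7] / [4];  Q = [1, 2] / [3]
  Insert 8 (step 4): P = [3, 7, 8] / [4];  Q = [1, 2, 4] / [3]
  Insert 5 (step 5): P = [3, 5, 8] / [4, 7];  Q = [1, 2, 4] / [3, 5]
  Insert 6 (step 6): P = [3, 5, 6] / [4, 7, 8];  Q = [1, 2, 4] / [3, 5, 6]
  Insert 9 (step 7): P = [3, 5, 6, 9] / [4, 7, 8];  Q = [1, 2, 4, 7] / [3, 5, 6]
  Insert 2 (step 8): P = [2, 5, 6, 9] / [3, 7, 8] / [4];  Q = [1, 2, 4, 7] / [3, 5, 6] / [8]
  Insert 1 (step 9): P = [1, 5, 6, 9] / [2, 7, 8] / [3] / [4];  Q = [1, 2, 4, 7] / [3, 5, 6] / [8] / [9]
Final shape: (4, 3, 1, 1).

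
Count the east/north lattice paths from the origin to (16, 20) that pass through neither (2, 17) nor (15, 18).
Number of paths = 4196288052

Inclusion–exclusion. Total paths: C(36, 16) = 7307872110. Through P₁: C(19, 2)·C(17, 14) = 116280. Through P₂: C(33, 15)·C(3, 1) = 3111474960. Since P₁ is strictly southwest of P₂, a monotone path through both must visit P₁ then P₂; paths through both = C(19, 2)·C(14, 13)·C(3, 1) = 7182. Avoid both = 7307872110 − 116280 − 3111474960 + 7182 = 4196288052.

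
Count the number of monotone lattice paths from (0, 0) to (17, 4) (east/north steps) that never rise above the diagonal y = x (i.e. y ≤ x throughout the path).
Number of paths = 4655

By the reflection principle (André's argument), the number of monotone paths to (17, 4) with n ≤ m that never go above y = x is C(21, 17) − C(21, 18) = 5985 − 1330 = 4655.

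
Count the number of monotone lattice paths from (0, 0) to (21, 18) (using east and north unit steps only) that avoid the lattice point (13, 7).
Number of paths = 56500027350

Total paths from (0, 0) to (21, 18): C(39, 21) = 62359143990. Paths through (13, 7): (paths (0, 0) → (13, 7)) × (paths (13, 7) → (21, 18)) = C(20, 13) · C(19, 8) = 77520 · 75582 = 5859116640. Avoidance count = 62359143990 − 5859116640 = 56500027350.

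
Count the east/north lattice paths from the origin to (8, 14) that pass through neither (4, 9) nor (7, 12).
Number of paths = 121416

Inclusion–exclusion. Total paths: C(22, 8) = 319770. Through P₁: C(13, 4)·C(9, 4) = 90090. Through P₂: C(19, 7)·C(3, 1) = 151164. Since P₁ is strictly southwest of P₂, a monotone path through both must visit P₁ then P₂; paths through both = C(13, 4)·C(6, 3)·C(3, 1) = 42900. Avoid both = 319770 − 90090 − 151164 + 42900 = 121416.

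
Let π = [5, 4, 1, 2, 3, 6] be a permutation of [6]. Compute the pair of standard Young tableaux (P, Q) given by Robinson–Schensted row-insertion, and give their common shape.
P = [1, 2, 3, 6] / [4] / [5];  Q = [1, 4, 5, 6] / [2] / [3];  common shape = (4, 1, 1)

Row-insert the values π_1, π_2, … into P one at a time, bumping the leftmost entry strictly greater than the inserted value down to the next row. The recording tableau Q records, in position (i, j), the step at which that cell was added to P.
  Insert 5 (step 1): P = [5];  Q = [1]
  Insert 4 (step 2): P = [4] / [5];  Q = [1] / [2]
  Insert 1 (step 3): P = [1] / [4] / [5];  Q = [1] / [2] / [3]
  Insert 2 (step 4): P = [1, 2] / [4] / [5];  Q = [1, 4] / [2] / [3]
  Insert 3 (step 5): P = [1, 2, 3] / [4] / [5];  Q = [1, 4, 5] / [2] / [3]
  Insert 6 (step 6): P = [1, 2, 3, 6] / [4] / [5];  Q = [1, 4, 5, 6] / [2] / [3]
Final shape: (4, 1, 1).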